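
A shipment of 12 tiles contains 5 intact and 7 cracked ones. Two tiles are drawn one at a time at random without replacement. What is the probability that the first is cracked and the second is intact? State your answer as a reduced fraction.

Multiply the conditional probabilities at each draw: 7/12 · 5/11 = 35/132.

35/132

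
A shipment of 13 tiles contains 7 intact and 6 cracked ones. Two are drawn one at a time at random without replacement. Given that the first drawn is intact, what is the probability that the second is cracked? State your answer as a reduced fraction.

1/2

After removing one intact, 12 remain: 6 intact and 6 cracked.
So the probability the next is cracked is 6/12 = 1/2.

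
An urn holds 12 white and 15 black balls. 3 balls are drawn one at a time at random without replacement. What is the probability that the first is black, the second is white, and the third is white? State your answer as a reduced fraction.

22/195

Multiply the conditional probabilities at each draw: 15/27 · 12/26 · 11/25 = 1980/17550 = 22/195.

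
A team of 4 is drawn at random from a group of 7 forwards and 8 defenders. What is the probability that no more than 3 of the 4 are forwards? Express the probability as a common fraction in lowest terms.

38/39

Total selections: C(15,4) = 1365.
Favorable selections (no more than 3 forwards): C(7,0)·C(8,4) + C(7,1)·C(8,3) + C(7,2)·C(8,2) + C(7,3)·C(8,1) = 70 + 392 + 588 + 280 = 1330.
Probability = 1330/1365 = 38/39.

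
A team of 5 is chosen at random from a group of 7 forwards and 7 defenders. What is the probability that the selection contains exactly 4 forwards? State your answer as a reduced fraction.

35/286

Total number of selections: C(14,5) = 2002.
Selections with exactly 4 forwards: choose 4 of the 7 forwards and 1 of the 7 defenders, C(7,4)·C(7,1) = 35·7 = 245.
Probability = 245/2002 = 35/286.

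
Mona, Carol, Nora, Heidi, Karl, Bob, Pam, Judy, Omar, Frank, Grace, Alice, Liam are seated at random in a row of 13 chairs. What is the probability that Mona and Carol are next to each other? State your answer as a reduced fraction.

There are 13! = 6227020800 arrangements.
Treat Mona and Carol as a block: 12! arrangements of the blocks × 2 orders within the block = 2·479001600 = 958003200.
Probability = 958003200/6227020800 = 2/13.

2/13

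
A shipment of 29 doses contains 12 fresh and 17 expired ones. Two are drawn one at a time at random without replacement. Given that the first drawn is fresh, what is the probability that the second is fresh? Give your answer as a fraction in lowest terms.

11/28

After removing one fresh, 28 remain: 11 fresh and 17 expired.
So the probability the next is fresh is 11/28.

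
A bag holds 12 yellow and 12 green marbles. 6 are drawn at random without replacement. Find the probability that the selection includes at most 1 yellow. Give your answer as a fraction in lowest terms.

Total selections: C(24,6) = 134596.
Favorable selections (at most 1 yellow): C(12,0)·C(12,6) + C(12,1)·C(12,5) = 924 + 9504 = 10428.
Probability = 10428/134596 = 237/3059.

237/3059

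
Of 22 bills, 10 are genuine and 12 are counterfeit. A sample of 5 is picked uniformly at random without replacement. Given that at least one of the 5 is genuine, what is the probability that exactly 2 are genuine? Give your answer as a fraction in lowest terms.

50/129

Work in counts. Selections with at least one genuine: C(22,5) − C(12,5) = 26334 − 792 = 25542.
Of those, selections where exactly 2 are genuine: C(10,2)·C(12,3) = 45·220 = 9900.
Conditional probability = 9900/25542 = 50/129.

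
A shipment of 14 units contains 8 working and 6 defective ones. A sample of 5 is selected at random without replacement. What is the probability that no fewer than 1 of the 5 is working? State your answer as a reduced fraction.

There are C(14,5) = 2002 ways to choose the 5.
The complement is all 5 are defective: C(6,5) = 6.
Probability = 1 − 6/2002 = 1996/2002 = 998/1001.

998/1001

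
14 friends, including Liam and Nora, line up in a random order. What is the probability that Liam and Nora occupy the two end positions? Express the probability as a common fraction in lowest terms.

1/91

There are 14! = 87178291200 arrangements.
Place Liam and Nora at the ends in 2 ways, arrange the remaining 12 in 12! = 479001600 ways: 2·479001600 = 958003200.
Probability = 958003200/87178291200 = 1/91.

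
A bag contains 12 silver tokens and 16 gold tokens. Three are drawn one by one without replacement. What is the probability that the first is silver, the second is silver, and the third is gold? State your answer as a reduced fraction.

88/819

Multiply the conditional probabilities at each draw: 12/28 · 11/27 · 16/26 = 2112/19656 = 88/819.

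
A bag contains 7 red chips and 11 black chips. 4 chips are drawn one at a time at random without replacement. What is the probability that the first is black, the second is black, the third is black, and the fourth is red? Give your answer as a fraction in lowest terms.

77/816

Multiply the conditional probabilities at each draw: 11/18 · 10/17 · 9/16 · 7/15 = 6930/73440 = 77/816.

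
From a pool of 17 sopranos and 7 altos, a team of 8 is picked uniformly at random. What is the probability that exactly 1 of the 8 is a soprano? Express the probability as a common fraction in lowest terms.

Total number of selections: C(24,8) = 735471.
Selections with exactly 1 soprano: choose 1 of the 17 sopranos and 7 of the 7 altos, C(17,1)·C(7,7) = 17·1 = 17.
Probability = 17/735471 = 1/43263.

1/43263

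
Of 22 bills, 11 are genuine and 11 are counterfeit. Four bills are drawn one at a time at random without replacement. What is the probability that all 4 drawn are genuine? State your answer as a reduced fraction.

Multiply the conditional probabilities at each draw: 11/22 · 10/21 · 9/20 · 8/19 = 7920/175560 = 6/133.

6/133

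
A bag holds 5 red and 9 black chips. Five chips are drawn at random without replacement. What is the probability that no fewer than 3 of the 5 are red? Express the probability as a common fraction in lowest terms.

29/143

Total selections: C(14,5) = 2002.
Favorable selections (no fewer than 3 red): C(5,3)·C(9,2) + C(5,4)·C(9,1) + C(5,5)·C(9,0) = 360 + 45 + 1 = 406.
Probability = 406/2002 = 29/143.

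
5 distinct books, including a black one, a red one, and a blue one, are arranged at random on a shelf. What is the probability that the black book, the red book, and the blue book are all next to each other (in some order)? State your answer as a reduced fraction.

3/10

There are 5! = 120 arrangements.
Treat the three as one block: 3! placements × 3! orders within the block = 6·6 = 36.
Probability = 36/120 = 3/10.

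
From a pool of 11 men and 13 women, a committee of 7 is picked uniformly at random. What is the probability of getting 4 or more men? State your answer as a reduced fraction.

Total selections: C(24,7) = 346104.
Favorable selections (4 or more men): C(11,4)·C(13,3) + C(11,5)·C(13,2) + C(11,6)·C(13,1) + C(11,7)·C(13,0) = 94380 + 36036 + 6006 + 330 = 136752.
Probability = 136752/346104 = 518/1311.

518/1311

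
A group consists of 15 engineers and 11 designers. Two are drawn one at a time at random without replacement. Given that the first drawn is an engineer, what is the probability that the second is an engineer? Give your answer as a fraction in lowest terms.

After removing one engineer, 25 remain: 14 engineers and 11 designers.
So the probability the next is an engineer is 14/25.

14/25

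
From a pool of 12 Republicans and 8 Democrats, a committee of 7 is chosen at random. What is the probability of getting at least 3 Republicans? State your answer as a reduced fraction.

There are C(20,7) = 77520 ways to choose the 7.
Count the complement (fewer than 3 Republicans): C(12,0)·C(8,7) + C(12,1)·C(8,6) + C(12,2)·C(8,5) = 8 + 336 + 3696 = 4040.
Probability = 1 − 4040/77520 = 73480/77520 = 1837/1938.

1837/1938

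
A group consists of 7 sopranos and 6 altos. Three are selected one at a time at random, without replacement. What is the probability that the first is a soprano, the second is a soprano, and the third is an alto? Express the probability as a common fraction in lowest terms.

Multiply the conditional probabilities at each draw: 7/13 · 6/12 · 6/11 = 252/1716 = 21/143.

21/143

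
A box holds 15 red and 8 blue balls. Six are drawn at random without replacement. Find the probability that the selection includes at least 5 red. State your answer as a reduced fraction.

377/1311

There are C(23,6) = 100947 ways to choose the 6.
Favorable selections (at least 5 red): C(15,5)·C(8,1) + C(15,6)·C(8,0) = 24024 + 5005 = 29029.
Probability = 29029/100947 = 377/1311.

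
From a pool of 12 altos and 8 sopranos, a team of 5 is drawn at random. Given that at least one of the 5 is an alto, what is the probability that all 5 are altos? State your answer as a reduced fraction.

Work in counts. Selections with at least one alto: C(20,5) − C(8,5) = 15504 − 56 = 15448.
Of those, selections where all 5 are altos: C(12,5) = 792.
Conditional probability = 792/15448 = 99/1931.

99/1931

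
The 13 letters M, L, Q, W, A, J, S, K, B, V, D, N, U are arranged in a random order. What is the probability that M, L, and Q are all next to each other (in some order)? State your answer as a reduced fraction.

There are 13! = 6227020800 arrangements.
Treat the three as one block: 11! placements × 3! orders within the block = 39916800·6 = 239500800.
Probability = 239500800/6227020800 = 1/26.

1/26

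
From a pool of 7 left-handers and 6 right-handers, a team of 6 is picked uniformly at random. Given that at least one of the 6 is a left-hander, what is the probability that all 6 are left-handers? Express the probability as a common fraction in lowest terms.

Work in counts. Selections with at least one left-hander: C(13,6) − C(6,6) = 1716 − 1 = 1715.
Of those, selections where all 6 are left-handers: C(7,6) = 7.
Conditional probability = 7/1715 = 1/245.

1/245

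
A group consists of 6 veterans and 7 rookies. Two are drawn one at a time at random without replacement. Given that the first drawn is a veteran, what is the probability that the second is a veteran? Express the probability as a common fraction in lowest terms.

After removing one veteran, 12 remain: 5 veterans and 7 rookies.
So the probability the next is a veteran is 5/12.

5/12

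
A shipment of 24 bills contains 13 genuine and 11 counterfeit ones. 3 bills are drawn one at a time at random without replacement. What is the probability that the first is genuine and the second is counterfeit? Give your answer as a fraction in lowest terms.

Multiply the conditional probabilities at each draw: 13/24 · 11/23 = 143/552.

143/552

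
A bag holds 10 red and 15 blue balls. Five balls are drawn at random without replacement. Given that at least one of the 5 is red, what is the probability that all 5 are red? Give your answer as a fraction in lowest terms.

Work in counts. Selections with at least one red: C(25,5) − C(15,5) = 53130 − 3003 = 50127.
Of those, selections where all 5 are red: C(10,5) = 252.
Conditional probability = 252/50127 = 12/2387.

12/2387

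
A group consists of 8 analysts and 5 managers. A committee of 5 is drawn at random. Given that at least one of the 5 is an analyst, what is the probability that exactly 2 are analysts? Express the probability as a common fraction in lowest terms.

Work in counts. Selections with at least one analyst: C(13,5) − C(5,5) = 1287 − 1 = 1286.
Of those, selections where exactly 2 are analysts: C(8,2)·C(5,3) = 28·10 = 280.
Conditional probability = 280/1286 = 140/643.

140/643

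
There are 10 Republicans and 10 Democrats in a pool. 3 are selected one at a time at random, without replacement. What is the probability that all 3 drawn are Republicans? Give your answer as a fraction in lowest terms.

Multiply the conditional probabilities at each draw: 10/20 · 9/19 · 8/18 = 720/6840 = 2/19.

2/19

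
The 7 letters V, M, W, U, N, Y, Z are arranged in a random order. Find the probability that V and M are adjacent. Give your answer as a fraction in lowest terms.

2/7

There are 7! = 5040 arrangements.
Treat V and M as a block: 6! arrangements of the blocks × 2 orders within the block = 2·720 = 1440.
Probability = 1440/5040 = 2/7.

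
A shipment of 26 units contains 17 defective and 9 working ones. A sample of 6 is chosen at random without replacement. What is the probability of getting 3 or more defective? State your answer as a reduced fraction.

There are C(26,6) = 230230 ways to choose the 6.
Count the complement (fewer than 3 defective): C(17,0)·C(9,6) + C(17,1)·C(9,5) + C(17,2)·C(9,4) = 84 + 2142 + 17136 = 19362.
Probability = 1 − 19362/230230 = 210868/230230 = 15062/16445.

15062/16445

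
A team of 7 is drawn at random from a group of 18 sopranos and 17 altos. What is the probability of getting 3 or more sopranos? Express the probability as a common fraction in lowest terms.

There are C(35,7) = 6724520 ways to choose the 7.
Count the complement (fewer than 3 sopranos): C(18,0)·C(17,7) + C(18,1)·C(17,6) + C(18,2)·C(17,5) = 19448 + 222768 + 946764 = 1188980.
Probability = 1 − 1188980/6724520 = 5535540/6724520 = 16281/19778.

16281/19778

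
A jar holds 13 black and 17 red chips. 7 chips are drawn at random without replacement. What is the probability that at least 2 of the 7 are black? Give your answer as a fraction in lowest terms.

5947/6525

There are C(30,7) = 2035800 ways to choose the 7.
Count the complement (fewer than 2 black): C(13,0)·C(17,7) + C(13,1)·C(17,6) = 19448 + 160888 = 180336.
Probability = 1 − 180336/2035800 = 1855464/2035800 = 5947/6525.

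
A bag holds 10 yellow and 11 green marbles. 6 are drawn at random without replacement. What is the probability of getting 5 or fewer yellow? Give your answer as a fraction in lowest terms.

There are C(21,6) = 54264 ways to choose the 6.
The complement is exactly 6 yellow: C(10,6)·C(11,0) = 210.
Probability = 1 − 210/54264 = 54054/54264 = 1287/1292.

1287/1292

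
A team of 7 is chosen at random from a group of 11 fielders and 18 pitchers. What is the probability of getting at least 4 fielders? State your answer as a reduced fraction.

There are C(29,7) = 1560780 ways to choose the 7.
Favorable selections (at least 4 fielders): C(11,4)·C(18,3) + C(11,5)·C(18,2) + C(11,6)·C(18,1) + C(11,7)·C(18,0) = 269280 + 70686 + 8316 + 330 = 348612.
Probability = 348612/1560780 = 29051/130065.

29051/130065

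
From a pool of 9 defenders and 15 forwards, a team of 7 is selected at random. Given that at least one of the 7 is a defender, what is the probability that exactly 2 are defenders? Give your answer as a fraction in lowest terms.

Work in counts. Selections with at least one defender: C(24,7) − C(15,7) = 346104 − 6435 = 339669.
Of those, selections where exactly 2 are defenders: C(9,2)·C(15,5) = 36·3003 = 108108.
Conditional probability = 108108/339669 = 1092/3431.

1092/3431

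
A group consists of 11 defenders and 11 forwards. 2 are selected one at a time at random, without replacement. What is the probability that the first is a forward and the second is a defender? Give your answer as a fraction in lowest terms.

11/42

Multiply the conditional probabilities at each draw: 11/22 · 11/21 = 121/462 = 11/42.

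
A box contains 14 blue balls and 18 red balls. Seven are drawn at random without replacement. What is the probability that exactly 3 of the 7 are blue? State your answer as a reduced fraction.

There are C(32,7) = 3365856 ways to choose 7 from 32.
Selections with exactly 3 blue: choose 3 of the 14 blue and 4 of the 18 red, C(14,3)·C(18,4) = 364·3060 = 1113840.
Probability = 1113840/3365856 = 595/1798.

595/1798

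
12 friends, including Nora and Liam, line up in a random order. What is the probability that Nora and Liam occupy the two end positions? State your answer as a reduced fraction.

There are 12! = 479001600 arrangements.
Place Nora and Liam at the ends in 2 ways, arrange the remaining 10 in 10! = 3628800 ways: 2·3628800 = 7257600.
Probability = 7257600/479001600 = 1/66.

1/66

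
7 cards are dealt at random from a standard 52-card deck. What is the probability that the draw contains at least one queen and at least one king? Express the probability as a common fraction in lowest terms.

There are C(52,7) = 133784560 possible draws.
By inclusion-exclusion on the complements, draws missing all queens or all kings: C(48,7) + C(48,7) − C(44,7) = 73629072 + 73629072 − 38320568 = 108937576.
So draws with at least one of each: 133784560 − 108937576 = 24846984, probability 24846984/133784560 = 3105873/16723070.

3105873/16723070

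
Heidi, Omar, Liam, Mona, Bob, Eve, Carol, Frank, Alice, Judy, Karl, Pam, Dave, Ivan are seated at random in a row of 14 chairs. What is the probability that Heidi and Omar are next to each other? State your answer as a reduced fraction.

There are 14! = 87178291200 arrangements.
Treat Heidi and Omar as a block: 13! arrangements of the blocks × 2 orders within the block = 2·6227020800 = 12454041600.
Probability = 12454041600/87178291200 = 1/7.

1/7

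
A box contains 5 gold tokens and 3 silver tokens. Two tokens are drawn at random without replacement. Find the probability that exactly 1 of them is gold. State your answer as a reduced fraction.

There are C(8,2) = 28 ways to choose 2 from 8.
Selections with exactly 1 gold: choose 1 of the 5 gold and 1 of the 3 silver, C(5,1)·C(3,1) = 5·3 = 15.
Probability = 15/28.

15/28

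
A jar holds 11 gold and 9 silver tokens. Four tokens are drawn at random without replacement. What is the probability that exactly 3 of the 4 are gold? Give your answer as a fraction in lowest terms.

99/323

The sample space is all 4-subsets of the 20: C(20,4) = 4845.
Selections with exactly 3 gold: choose 3 of the 11 gold and 1 of the 9 silver, C(11,3)·C(9,1) = 165·9 = 1485.
Probability = 1485/4845 = 99/323.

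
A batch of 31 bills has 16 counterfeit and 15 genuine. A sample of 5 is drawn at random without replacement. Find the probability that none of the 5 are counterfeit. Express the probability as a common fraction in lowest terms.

There are C(31,5) = 169911 possible selections.
Selections with no counterfeit (all genuine): C(15,5) = 3003.
Probability = 3003/169911 = 143/8091.

143/8091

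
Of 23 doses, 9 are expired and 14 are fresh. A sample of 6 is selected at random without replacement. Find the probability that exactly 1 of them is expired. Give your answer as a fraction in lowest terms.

78/437

The sample space is all 6-subsets of the 23: C(23,6) = 100947.
Selections with exactly 1 expired: choose 1 of the 9 expired and 5 of the 14 fresh, C(9,1)·C(14,5) = 9·2002 = 18018.
Probability = 18018/100947 = 78/437.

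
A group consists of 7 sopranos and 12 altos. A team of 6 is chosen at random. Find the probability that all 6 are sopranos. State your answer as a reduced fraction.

There are C(19,6) = 27132 possible selections.
Selections with all sopranos: C(7,6) = 7.
Probability = 7/27132 = 1/3876.

1/3876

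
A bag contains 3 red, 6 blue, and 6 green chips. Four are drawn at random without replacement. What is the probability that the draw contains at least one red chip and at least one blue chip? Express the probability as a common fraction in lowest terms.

253/455

There are C(15,4) = 1365 possible draws.
By inclusion-exclusion on the complements, draws missing all red or all blue: C(12,4) + C(9,4) − C(6,4) = 495 + 126 − 15 = 606.
So draws with at least one of each: 1365 − 606 = 759, probability 759/1365 = 253/455.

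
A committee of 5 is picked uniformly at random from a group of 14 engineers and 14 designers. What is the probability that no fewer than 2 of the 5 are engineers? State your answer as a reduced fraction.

113/135

There are C(28,5) = 98280 ways to choose the 5.
Count the complement (fewer than 2 engineers): C(14,0)·C(14,5) + C(14,1)·C(14,4) = 2002 + 14014 = 16016.
Probability = 1 − 16016/98280 = 82264/98280 = 113/135.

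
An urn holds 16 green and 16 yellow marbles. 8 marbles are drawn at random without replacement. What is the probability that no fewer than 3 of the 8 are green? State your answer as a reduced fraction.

There are C(32,8) = 10518300 ways to choose the 8.
Favorable selections (no fewer than 3 green): C(16,3)·C(16,5) + C(16,4)·C(16,4) + C(16,5)·C(16,3) + C(16,6)·C(16,2) + C(16,7)·C(16,1) + C(16,8)·C(16,0) = 2446080 + 3312400 + 2446080 + 960960 + 183040 + 12870 = 9361430.
Probability = 9361430/10518300 = 72011/80910.

72011/80910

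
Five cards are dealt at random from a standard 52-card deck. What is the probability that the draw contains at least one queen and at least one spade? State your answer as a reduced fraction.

There are C(52,5) = 2598960 possible draws.
By inclusion-exclusion on the complements, draws missing all queens or all spades: C(48,5) + C(39,5) − C(36,5) = 1712304 + 575757 − 376992 = 1911069.
So draws with at least one of each: 2598960 − 1911069 = 687891, probability 687891/2598960 = 229297/866320.

229297/866320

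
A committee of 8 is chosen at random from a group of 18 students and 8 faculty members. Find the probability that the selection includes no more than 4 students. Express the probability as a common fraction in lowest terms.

Total selections: C(26,8) = 1562275.
Count the complement (more than 4 students): C(18,5)·C(8,3) + C(18,6)·C(8,2) + C(18,7)·C(8,1) + C(18,8)·C(8,0) = 479808 + 519792 + 254592 + 43758 = 1297950.
Probability = 1 − 1297950/1562275 = 264325/1562275 = 10573/62491.

10573/62491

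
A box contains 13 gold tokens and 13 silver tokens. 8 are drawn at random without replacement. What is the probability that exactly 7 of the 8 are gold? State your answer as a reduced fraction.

Total number of selections: C(26,8) = 1562275.
Selections with exactly 7 gold: choose 7 of the 13 gold and 1 of the 13 silver, C(13,7)·C(13,1) = 1716·13 = 22308.
Probability = 22308/1562275 = 156/10925.

156/10925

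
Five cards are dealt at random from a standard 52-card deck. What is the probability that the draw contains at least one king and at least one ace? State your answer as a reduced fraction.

There are C(52,5) = 2598960 possible draws.
By inclusion-exclusion on the complements, draws missing all kings or all aces: C(48,5) + C(48,5) − C(44,5) = 1712304 + 1712304 − 1086008 = 2338600.
So draws with at least one of each: 2598960 − 2338600 = 260360, probability 260360/2598960 = 6509/64974.

6509/64974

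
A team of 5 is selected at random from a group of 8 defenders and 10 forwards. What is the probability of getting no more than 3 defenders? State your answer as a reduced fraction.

Total selections: C(18,5) = 8568.
Count the complement (more than 3 defenders): C(8,4)·C(10,1) + C(8,5)·C(10,0) = 700 + 56 = 756.
Probability = 1 − 756/8568 = 7812/8568 = 31/34.

31/34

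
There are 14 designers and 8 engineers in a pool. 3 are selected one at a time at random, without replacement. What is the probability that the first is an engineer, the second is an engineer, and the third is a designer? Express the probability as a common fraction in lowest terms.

Multiply the conditional probabilities at each draw: 8/22 · 7/21 · 14/20 = 784/9240 = 14/165.

14/165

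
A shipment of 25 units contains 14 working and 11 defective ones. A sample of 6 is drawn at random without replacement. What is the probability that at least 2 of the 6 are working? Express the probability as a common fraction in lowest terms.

221/230

There are C(25,6) = 177100 ways to choose the 6.
Count the complement (fewer than 2 working): C(14,0)·C(11,6) + C(14,1)·C(11,5) = 462 + 6468 = 6930.
Probability = 1 − 6930/177100 = 170170/177100 = 221/230.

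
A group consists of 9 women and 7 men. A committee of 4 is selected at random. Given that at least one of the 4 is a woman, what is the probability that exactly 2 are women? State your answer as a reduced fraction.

Work in counts. Selections with at least one woman: C(16,4) − C(7,4) = 1820 − 35 = 1785.
Of those, selections where exactly 2 are women: C(9,2)·C(7,2) = 36·21 = 756.
Conditional probability = 756/1785 = 36/85.

36/85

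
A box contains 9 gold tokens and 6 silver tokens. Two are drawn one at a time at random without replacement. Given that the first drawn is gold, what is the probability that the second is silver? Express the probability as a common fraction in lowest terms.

3/7

After removing one gold, 14 remain: 8 gold and 6 silver.
So the probability the next is silver is 6/14 = 3/7.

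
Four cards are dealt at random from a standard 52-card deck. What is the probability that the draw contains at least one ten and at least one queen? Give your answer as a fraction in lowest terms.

1332/20825

There are C(52,4) = 270725 possible draws.
By inclusion-exclusion on the complements, draws missing all tens or all queens: C(48,4) + C(48,4) − C(44,4) = 194580 + 194580 − 135751 = 253409.
So draws with at least one of each: 270725 − 253409 = 17316, probability 17316/270725 = 1332/20825.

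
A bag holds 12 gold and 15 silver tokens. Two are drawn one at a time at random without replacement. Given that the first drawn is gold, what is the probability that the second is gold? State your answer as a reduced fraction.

11/26

After removing one gold, 26 remain: 11 gold and 15 silver.
So the probability the next is gold is 11/26.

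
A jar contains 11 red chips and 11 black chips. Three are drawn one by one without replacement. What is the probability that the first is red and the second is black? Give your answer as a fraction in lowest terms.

Multiply the conditional probabilities at each draw: 11/22 · 11/21 = 121/462 = 11/42.

11/42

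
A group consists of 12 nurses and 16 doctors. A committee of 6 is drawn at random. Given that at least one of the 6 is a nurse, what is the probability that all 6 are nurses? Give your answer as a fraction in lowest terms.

Work in counts. Selections with at least one nurse: C(28,6) − C(16,6) = 376740 − 8008 = 368732.
Of those, selections where all 6 are nurses: C(12,6) = 924.
Conditional probability = 924/368732 = 33/13169.

33/13169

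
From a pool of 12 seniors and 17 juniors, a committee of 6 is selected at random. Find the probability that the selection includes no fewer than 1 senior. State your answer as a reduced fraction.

Total selections: C(29,6) = 475020.
The complement is all 6 are juniors: C(17,6) = 12376.
Probability = 1 − 12376/475020 = 462644/475020 = 1271/1305.

1271/1305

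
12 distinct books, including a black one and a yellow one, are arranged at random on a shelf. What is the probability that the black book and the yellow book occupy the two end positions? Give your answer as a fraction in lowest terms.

There are 12! = 479001600 arrangements.
Place the black book and the yellow book at the ends in 2 ways, arrange the remaining 10 in 10! = 3628800 ways: 2·3628800 = 7257600.
Probability = 7257600/479001600 = 1/66.

1/66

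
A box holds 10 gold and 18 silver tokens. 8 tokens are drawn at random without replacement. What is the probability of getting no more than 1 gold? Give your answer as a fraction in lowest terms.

442/3795

There are C(28,8) = 3108105 ways to choose the 8.
Favorable selections (no more than 1 gold): C(10,0)·C(18,8) + C(10,1)·C(18,7) = 43758 + 318240 = 361998.
Probability = 361998/3108105 = 442/3795.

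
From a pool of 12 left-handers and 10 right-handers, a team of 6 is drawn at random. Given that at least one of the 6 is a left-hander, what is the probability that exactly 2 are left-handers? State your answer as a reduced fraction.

Work in counts. Selections with at least one left-hander: C(22,6) − C(10,6) = 74613 − 210 = 74403.
Of those, selections where exactly 2 are left-handers: C(12,2)·C(10,4) = 66·210 = 13860.
Conditional probability = 13860/74403 = 220/1181.

220/1181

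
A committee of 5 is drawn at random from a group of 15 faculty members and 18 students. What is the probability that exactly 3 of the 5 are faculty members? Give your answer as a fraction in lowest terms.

The sample space is all 5-subsets of the 33: C(33,5) = 237336.
Selections with exactly 3 faculty members: choose 3 of the 15 faculty members and 2 of the 18 students, C(15,3)·C(18,2) = 455·153 = 69615.
Probability = 69615/237336 = 23205/79112.

23205/79112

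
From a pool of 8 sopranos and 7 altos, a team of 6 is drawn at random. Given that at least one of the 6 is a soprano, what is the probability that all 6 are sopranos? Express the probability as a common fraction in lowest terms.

2/357

Work in counts. Selections with at least one soprano: C(15,6) − C(7,6) = 5005 − 7 = 4998.
Of those, selections where all 6 are sopranos: C(8,6) = 28.
Conditional probability = 28/4998 = 2/357.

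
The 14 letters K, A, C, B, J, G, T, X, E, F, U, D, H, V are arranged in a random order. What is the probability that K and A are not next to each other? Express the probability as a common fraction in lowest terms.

There are 14! = 87178291200 arrangements.
Arrangements with K and A adjacent: 2·13! = 12454041600.
So not adjacent: 87178291200 − 12454041600 = 74724249600, probability 74724249600/87178291200 = 6/7.

6/7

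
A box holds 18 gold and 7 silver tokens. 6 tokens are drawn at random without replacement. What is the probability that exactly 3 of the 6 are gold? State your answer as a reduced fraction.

Total number of selections: C(25,6) = 177100.
Selections with exactly 3 gold: choose 3 of the 18 gold and 3 of the 7 silver, C(18,3)·C(7,3) = 816·35 = 28560.
Probability = 28560/177100 = 204/1265.

204/1265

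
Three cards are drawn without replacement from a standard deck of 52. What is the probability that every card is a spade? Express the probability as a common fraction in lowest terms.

There are C(52,3) = 22100 possible 3-card hands.
Hands that are all spades: C(13,3) = 286.
Probability = 286/22100 = 11/850.

11/850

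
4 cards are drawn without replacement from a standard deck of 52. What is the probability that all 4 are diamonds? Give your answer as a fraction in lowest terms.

11/4165

There are C(52,4) = 270725 possible 4-card hands.
Hands that are all diamonds: C(13,4) = 715.
Probability = 715/270725 = 11/4165.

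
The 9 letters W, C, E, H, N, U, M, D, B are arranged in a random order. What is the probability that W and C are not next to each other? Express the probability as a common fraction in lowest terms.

There are 9! = 362880 arrangements.
Arrangements with W and C adjacent: 2·8! = 80640.
So not adjacent: 362880 − 80640 = 282240, probability 282240/362880 = 7/9.

7/9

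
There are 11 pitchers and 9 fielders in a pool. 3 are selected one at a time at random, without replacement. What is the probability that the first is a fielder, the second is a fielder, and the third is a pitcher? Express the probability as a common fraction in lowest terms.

Multiply the conditional probabilities at each draw: 9/20 · 8/19 · 11/18 = 792/6840 = 11/95.

11/95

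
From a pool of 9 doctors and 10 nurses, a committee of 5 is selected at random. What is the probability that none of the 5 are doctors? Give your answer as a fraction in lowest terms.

There are C(19,5) = 11628 possible selections.
Selections with no doctors (all nurses): C(10,5) = 252.
Probability = 252/11628 = 7/323.

7/323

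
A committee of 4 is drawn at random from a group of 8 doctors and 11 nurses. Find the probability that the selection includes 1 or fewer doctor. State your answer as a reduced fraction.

There are C(19,4) = 3876 ways to choose the 4.
Favorable selections (1 or fewer doctor): C(8,0)·C(11,4) + C(8,1)·C(11,3) = 330 + 1320 = 1650.
Probability = 1650/3876 = 275/646.

275/646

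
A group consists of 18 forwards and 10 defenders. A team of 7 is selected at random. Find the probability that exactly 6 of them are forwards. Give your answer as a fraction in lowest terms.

119/759

The sample space is all 7-subsets of the 28: C(28,7) = 1184040.
Selections with exactly 6 forwards: choose 6 of the 18 forwards and 1 of the 10 defenders, C(18,6)·C(10,1) = 18564·10 = 185640.
Probability = 185640/1184040 = 119/759.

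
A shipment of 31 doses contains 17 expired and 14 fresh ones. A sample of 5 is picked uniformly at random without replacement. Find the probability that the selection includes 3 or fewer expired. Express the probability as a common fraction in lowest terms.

18629/24273

There are C(31,5) = 169911 ways to choose the 5.
Count the complement (more than 3 expired): C(17,4)·C(14,1) + C(17,5)·C(14,0) = 33320 + 6188 = 39508.
Probability = 1 − 39508/169911 = 130403/169911 = 18629/24273.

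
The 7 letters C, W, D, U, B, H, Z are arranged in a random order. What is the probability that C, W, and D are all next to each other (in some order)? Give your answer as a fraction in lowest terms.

1/7

There are 7! = 5040 arrangements.
Treat the three as one block: 5! placements × 3! orders within the block = 120·6 = 720.
Probability = 720/5040 = 1/7.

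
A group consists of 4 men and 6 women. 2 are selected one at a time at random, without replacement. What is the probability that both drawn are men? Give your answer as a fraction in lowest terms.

Multiply the conditional probabilities at each draw: 4/10 · 3/9 = 12/90 = 2/15.

2/15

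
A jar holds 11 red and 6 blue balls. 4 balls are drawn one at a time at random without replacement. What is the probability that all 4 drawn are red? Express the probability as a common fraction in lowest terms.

33/238

Multiply the conditional probabilities at each draw: 11/17 · 10/16 · 9/15 · 8/14 = 7920/57120 = 33/238.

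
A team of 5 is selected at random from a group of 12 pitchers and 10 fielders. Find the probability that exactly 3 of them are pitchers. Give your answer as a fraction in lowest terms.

The sample space is all 5-subsets of the 22: C(22,5) = 26334.
Selections with exactly 3 pitchers: choose 3 of the 12 pitchers and 2 of the 10 fielders, C(12,3)·C(10,2) = 220·45 = 9900.
Probability = 9900/26334 = 50/133.

50/133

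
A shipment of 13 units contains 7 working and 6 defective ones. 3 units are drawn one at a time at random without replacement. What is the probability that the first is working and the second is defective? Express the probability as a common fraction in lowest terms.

Multiply the conditional probabilities at each draw: 7/13 · 6/12 = 42/156 = 7/26.

7/26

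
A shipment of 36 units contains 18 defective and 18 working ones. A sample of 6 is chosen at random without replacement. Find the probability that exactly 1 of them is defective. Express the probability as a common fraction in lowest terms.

Total number of selections: C(36,6) = 1947792.
Selections with exactly 1 defective: choose 1 of the 18 defective and 5 of the 18 working, C(18,1)·C(18,5) = 18·8568 = 154224.
Probability = 154224/1947792 = 27/341.

27/341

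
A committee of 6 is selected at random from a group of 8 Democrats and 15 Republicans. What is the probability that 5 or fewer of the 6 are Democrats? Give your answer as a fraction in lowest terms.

14417/14421

There are C(23,6) = 100947 ways to choose the 6.
Favorable selections (5 or fewer Democrats): C(8,0)·C(15,6) + C(8,1)·C(15,5) + C(8,2)·C(15,4) + C(8,3)·C(15,3) + C(8,4)·C(15,2) + C(8,5)·C(15,1) = 5005 + 24024 + 38220 + 25480 + 7350 + 840 = 100919.
Probability = 100919/100947 = 14417/14421.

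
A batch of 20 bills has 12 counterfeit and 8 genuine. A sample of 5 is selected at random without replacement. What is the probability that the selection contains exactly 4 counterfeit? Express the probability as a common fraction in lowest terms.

165/646

There are C(20,5) = 15504 ways to choose 5 from 20.
Selections with exactly 4 counterfeit: choose 4 of the 12 counterfeit and 1 of the 8 genuine, C(12,4)·C(8,1) = 495·8 = 3960.
Probability = 3960/15504 = 165/646.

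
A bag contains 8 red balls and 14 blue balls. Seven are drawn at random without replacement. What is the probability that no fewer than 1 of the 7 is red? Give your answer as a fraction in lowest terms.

633/646

There are C(22,7) = 170544 ways to choose the 7.
Favorable selections (no fewer than 1 red): C(8,1)·C(14,6) + C(8,2)·C(14,5) + C(8,3)·C(14,4) + C(8,4)·C(14,3) + C(8,5)·C(14,2) + C(8,6)·C(14,1) + C(8,7)·C(14,0) = 24024 + 56056 + 56056 + 25480 + 5096 + 392 + 8 = 167112.
Probability = 167112/170544 = 633/646.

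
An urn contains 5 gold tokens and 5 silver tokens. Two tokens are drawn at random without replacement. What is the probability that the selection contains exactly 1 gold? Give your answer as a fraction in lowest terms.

Total number of selections: C(10,2) = 45.
Selections with exactly 1 gold: choose 1 of the 5 gold and 1 of the 5 silver, C(5,1)·C(5,1) = 5·5 = 25.
Probability = 25/45 = 5/9.

5/9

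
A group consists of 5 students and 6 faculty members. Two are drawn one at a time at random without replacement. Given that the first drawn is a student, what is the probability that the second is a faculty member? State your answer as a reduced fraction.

3/5

After removing one student, 10 remain: 4 students and 6 faculty members.
So the probability the next is a faculty member is 6/10 = 3/5.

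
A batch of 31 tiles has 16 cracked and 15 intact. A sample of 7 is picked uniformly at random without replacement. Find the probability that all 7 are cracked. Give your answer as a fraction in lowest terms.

176/40455

There are C(31,7) = 2629575 possible selections.
Selections with all cracked: C(16,7) = 11440.
Probability = 11440/2629575 = 176/40455.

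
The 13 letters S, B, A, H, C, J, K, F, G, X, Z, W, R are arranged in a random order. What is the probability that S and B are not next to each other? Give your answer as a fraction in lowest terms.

There are 13! = 6227020800 arrangements.
Arrangements with S and B adjacent: 2·12! = 958003200.
So not adjacent: 6227020800 − 958003200 = 5269017600, probability 5269017600/6227020800 = 11/13.

11/13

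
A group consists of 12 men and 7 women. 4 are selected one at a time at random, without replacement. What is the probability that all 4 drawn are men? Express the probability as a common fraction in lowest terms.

Multiply the conditional probabilities at each draw: 12/19 · 11/18 · 10/17 · 9/16 = 11880/93024 = 165/1292.

165/1292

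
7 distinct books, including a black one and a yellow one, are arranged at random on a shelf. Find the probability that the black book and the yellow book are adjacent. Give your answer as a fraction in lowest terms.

2/7

There are 7! = 5040 arrangements.
Treat the black book and the yellow book as a block: 6! arrangements of the blocks × 2 orders within the block = 2·720 = 1440.
Probability = 1440/5040 = 2/7.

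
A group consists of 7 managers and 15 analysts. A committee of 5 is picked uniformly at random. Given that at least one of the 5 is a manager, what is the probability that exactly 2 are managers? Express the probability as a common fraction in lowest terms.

455/1111

Work in counts. Selections with at least one manager: C(22,5) − C(15,5) = 26334 − 3003 = 23331.
Of those, selections where exactly 2 are managers: C(7,2)·C(15,3) = 21·455 = 9555.
Conditional probability = 9555/23331 = 455/1111.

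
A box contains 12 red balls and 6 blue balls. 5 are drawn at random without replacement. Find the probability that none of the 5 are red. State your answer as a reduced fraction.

There are C(18,5) = 8568 possible selections.
Selections with no red (all blue): C(6,5) = 6.
Probability = 6/8568 = 1/1428.

1/1428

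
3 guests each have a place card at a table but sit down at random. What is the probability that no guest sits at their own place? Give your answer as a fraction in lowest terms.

There are 3! = 6 seatings.
By inclusion-exclusion, seatings with no fixed points: C(3,0)·3! − C(3,1)·2! + C(3,2)·1! − C(3,3)·0! = 2.
Probability = 2/6 = 1/3.

1/3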